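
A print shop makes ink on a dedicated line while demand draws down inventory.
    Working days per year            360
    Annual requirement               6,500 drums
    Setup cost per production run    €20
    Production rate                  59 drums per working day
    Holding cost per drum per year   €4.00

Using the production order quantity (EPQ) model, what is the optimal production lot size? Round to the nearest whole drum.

306 drums

Daily demand d = 6,500/360 = 18.056; p = 59; 1 − d/p = 0.69397
EPQ = √(2DS / (H(1 − d/p)))
    = √(2 × 6,500 × 20 / (4 × 0.69397)) ≈ 306.04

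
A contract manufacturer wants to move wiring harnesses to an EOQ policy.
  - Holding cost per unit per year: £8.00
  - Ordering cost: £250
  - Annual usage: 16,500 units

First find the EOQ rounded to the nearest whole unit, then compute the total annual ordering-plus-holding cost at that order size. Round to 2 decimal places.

Q* = √(2·D·S / H) = √(2·16,500·250 / 8) = √1,031,250.0 ≈ 1,015.50 → Q = 1,016 units
Orders/yr = 16,500/1,016 = 16.240; ordering cost = 16.240 × £250 = £4,060.04
Average inventory = 1,016/2 = 508; holding cost = 508 × £8 = £4,064.00
Total = £4,060.04 + £4,064.00 = £8,124.04

£8,124.04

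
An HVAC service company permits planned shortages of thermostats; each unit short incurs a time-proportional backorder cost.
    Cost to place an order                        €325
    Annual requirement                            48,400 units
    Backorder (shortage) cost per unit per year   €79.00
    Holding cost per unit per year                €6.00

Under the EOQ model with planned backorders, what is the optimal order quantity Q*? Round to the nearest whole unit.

2,375 units

Basic EOQ = √(2·48,400·325/6) = 2,289.833
Backorder adjustment √((H+b)/b) = √((6+79)/79) = 1.0373
Q* = 2,289.833 × 1.0373 ≈ 2,375.20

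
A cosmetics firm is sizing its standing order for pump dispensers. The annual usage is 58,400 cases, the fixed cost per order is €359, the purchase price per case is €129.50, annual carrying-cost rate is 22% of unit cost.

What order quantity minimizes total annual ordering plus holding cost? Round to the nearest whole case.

1,213 cases

Carrying cost H = €129.5 × 22% = €28.4900/case/yr
Q* = √(2·D·S / H) = √(2·58,400·359 / 28.49) = √1,471,786.6 ≈ 1,213.17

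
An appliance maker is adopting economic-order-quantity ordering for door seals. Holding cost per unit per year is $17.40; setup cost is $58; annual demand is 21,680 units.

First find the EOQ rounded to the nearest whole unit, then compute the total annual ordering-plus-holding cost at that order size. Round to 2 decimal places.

$6,615.05

2DS/H = 2·21,680·58/17.4 = 144,533.33
EOQ = √144,533.33 ≈ 380.18 → Q = 380 units
Annual ordering cost = (D/Q)·S = (21,680/380) × 58 = $3,309.05
Annual holding cost  = (Q/2)·H = (380/2) × 17.4 = $3,306.00
Total = $3,309.05 + $3,306.00 = $6,615.05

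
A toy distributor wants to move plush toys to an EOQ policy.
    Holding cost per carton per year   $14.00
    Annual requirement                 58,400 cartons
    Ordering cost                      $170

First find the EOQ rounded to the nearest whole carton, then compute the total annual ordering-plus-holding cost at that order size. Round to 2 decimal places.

$16,672.85

EOQ = √(2DS/H) = √(2 × 58,400 × 170 / 14)
    = √(1,418,285.71) ≈ 1,190.92 → Q = 1,191 cartons
Orders/yr = 58,400/1,191 = 49.034; ordering cost = 49.034 × $170 = $8,335.85
Average inventory = 1,191/2 = 595.5; holding cost = 595.5 × $14 = $8,337.00
Total = $8,335.85 + $8,337.00 = $16,672.85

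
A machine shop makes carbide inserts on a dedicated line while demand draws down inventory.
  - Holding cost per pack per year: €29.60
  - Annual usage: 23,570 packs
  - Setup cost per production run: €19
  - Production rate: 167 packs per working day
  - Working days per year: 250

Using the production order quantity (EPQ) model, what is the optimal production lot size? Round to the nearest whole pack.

264 packs

d = 23,570/250 = 94.2800 packs/day;  effective holding cost H(1 − d/p) = 29.6·(1 − 94.2800/167) = 12.88929
Q* = √(2DS / H_eff) = √(2·23,570·19 / 12.88929) ≈ 263.61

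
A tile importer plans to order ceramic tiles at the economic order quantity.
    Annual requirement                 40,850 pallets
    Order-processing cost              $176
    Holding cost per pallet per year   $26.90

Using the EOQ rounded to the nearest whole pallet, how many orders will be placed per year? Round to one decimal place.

55.9 orders per year

EOQ = √(2DS/H) = √(2 × 40,850 × 176 / 26.9)
    = √(534,542.75) ≈ 731.12 → Q = 731
N = D/Q = 40,850/731 ≈ 55.882 orders/yr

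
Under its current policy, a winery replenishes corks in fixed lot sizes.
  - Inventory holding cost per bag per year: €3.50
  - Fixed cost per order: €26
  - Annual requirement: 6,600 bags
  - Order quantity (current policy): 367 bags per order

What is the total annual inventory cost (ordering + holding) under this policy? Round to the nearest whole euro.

Ordering: D/Q × S = 6,600/367 × €26 = €467.57
Holding:  Q/2 × H = 367/2 × €3.5 = €642.25
Total = €467.57 + €642.25 = €1,109.82

€1,110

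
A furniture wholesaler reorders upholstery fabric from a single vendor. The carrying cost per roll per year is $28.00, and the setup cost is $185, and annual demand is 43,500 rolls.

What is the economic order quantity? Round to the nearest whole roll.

Q* = √(2·D·S / H) = √(2·43,500·185 / 28) = √574,821.4 ≈ 758.17

758 rolls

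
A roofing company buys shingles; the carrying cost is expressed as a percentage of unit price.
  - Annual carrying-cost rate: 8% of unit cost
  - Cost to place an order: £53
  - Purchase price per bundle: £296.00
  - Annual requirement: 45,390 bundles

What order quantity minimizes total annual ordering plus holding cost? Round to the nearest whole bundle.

451 bundles

Carrying cost H = £296 × 8% = £23.6800/bundle/yr
2DS/H = 2·45,390·53/23.68 = 203,181.59
EOQ = √203,181.59 ≈ 450.76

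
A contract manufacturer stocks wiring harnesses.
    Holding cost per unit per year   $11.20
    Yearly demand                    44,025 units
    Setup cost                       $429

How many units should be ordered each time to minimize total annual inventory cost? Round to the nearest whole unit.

Optimal lot size Q* = (2 × 44,025 × $429 / $11.2)^½ ≈ 1,836.47

1,836 units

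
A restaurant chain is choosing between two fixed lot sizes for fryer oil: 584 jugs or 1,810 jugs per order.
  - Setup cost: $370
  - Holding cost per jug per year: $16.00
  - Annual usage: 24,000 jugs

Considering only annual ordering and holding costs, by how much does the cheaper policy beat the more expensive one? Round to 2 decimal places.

For each Q, cost = (D/Q)·S + (Q/2)·H.
TC(584) = (24,000/584)×370 + (584/2)×16 = $19,877.48
TC(1,810) = (24,000/1,810)×370 + (1,810/2)×16 = $19,386.08
|ΔTC| = |$19,877.48 − $19,386.08| = $491.40

$491.40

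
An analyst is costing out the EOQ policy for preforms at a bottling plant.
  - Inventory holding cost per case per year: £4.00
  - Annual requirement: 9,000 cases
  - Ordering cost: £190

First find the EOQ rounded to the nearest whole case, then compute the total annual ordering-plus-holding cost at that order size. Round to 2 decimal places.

Q* = √(2·D·S / H) = √(2·9,000·190 / 4) = √855,000.0 ≈ 924.66 → Q = 925 cases
Annual ordering cost = (D/Q)·S = (9,000/925) × 190 = £1,848.65
Annual holding cost  = (Q/2)·H = (925/2) × 4 = £1,850.00
Total = £1,848.65 + £1,850.00 = £3,698.65

£3,698.65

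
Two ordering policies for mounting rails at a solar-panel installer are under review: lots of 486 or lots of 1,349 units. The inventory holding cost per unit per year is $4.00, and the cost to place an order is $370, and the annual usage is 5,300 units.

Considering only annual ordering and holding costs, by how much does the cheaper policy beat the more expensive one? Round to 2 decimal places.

$855.31

Annual cost at Q: ordering D·S/Q plus holding Q·H/2.
TC(486) = (5,300/486)×370 + (486/2)×4 = $5,006.98
TC(1,349) = (5,300/1,349)×370 + (1,349/2)×4 = $4,151.67
Lots of 1,349 are cheaper by $855.31.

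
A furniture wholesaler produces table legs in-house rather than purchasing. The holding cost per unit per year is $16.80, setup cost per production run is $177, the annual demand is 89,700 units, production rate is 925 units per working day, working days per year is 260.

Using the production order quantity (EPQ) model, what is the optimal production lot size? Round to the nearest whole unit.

Daily demand d = 89,700/260 = 345.000; p = 925; 1 − d/p = 0.62703
EPQ = √(2DS / (H(1 − d/p)))
    = √(2 × 89,700 × 177 / (16.8 × 0.62703)) ≈ 1,736.20

1,736 units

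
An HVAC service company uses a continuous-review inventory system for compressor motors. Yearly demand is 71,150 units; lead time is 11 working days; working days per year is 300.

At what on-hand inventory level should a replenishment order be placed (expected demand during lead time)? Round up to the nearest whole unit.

Daily demand d = 71,150 / 300 = 237.167 units/day
Demand during lead time = 237.167 × 11 = 2,608.83
Reorder point = 2,608.83 → round up

2,609 units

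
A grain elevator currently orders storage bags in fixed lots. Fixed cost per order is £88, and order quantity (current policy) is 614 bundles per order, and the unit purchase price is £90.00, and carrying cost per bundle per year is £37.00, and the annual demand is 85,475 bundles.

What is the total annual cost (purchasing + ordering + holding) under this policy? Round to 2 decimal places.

Orders/yr = 85,475/614 = 139.210; ordering cost = 139.210 × £88 = £12,250.49
Average inventory = 614/2 = 307; holding cost = 307 × £37 = £11,359.00
Purchase cost = D·C = 85,475 × 90 = £7,692,750.00
Total = £12,250.49 + £11,359.00 + £7,692,750.00 = £7,716,359.49

£7,716,359.49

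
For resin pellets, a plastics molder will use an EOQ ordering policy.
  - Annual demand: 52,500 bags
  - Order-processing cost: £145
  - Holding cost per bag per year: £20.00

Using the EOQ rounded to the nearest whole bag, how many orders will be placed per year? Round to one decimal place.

60.2 orders per year

Q* = √(2·D·S / H) = √(2·52,500·145 / 20) = √761,250.0 ≈ 872.50 → Q = 872
N = D/Q = 52,500/872 ≈ 60.206 orders/yr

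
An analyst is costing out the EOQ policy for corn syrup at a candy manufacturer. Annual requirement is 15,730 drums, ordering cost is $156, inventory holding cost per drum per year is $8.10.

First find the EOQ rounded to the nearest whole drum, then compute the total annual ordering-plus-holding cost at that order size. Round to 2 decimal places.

$6,304.99

Q* = √(2·D·S / H) = √(2·15,730·156 / 8.1) = √605,896.3 ≈ 778.39 → Q = 778 drums
Orders/yr = 15,730/778 = 20.219; ordering cost = 20.219 × $156 = $3,154.09
Average inventory = 778/2 = 389; holding cost = 389 × $8.1 = $3,150.90
Total = $3,154.09 + $3,150.90 = $6,304.99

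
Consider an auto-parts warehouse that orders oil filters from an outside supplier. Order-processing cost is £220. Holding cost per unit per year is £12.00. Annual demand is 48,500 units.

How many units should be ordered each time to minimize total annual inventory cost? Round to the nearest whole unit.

1,334 units

2DS/H = 2·48,500·220/12 = 1,778,333.33
EOQ = √1,778,333.33 ≈ 1,333.54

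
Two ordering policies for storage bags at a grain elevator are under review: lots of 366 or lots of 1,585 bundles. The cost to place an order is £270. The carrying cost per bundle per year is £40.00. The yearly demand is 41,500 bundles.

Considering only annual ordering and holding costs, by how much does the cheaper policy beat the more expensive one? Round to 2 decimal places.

For each Q, cost = (D/Q)·S + (Q/2)·H.
TC(366) = (41,500/366)×270 + (366/2)×40 = £37,934.75
TC(1,585) = (41,500/1,585)×270 + (1,585/2)×40 = £38,769.40
Lots of 366 are cheaper by £834.65.

£834.65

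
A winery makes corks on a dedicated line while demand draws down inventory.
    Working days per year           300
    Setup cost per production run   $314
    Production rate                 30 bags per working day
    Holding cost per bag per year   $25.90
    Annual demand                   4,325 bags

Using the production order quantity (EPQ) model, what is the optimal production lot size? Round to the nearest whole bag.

449 bags

d = 4,325/300 = 14.4167 bags/day;  effective holding cost H(1 − d/p) = 25.9·(1 − 14.4167/30) = 13.45361
Q* = √(2DS / H_eff) = √(2·4,325·314 / 13.45361) ≈ 449.32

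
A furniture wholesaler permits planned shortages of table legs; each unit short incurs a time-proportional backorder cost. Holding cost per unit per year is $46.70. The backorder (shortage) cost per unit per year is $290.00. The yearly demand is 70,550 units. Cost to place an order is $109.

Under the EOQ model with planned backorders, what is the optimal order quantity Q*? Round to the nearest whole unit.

618 units

Q* = √(2DS/H) · √((H + b)/b)
   = √(2 × 70,550 × 109 / 46.7) · √((46.7 + 290) / 290)
   = 573.876 × 1.0775 ≈ 618.36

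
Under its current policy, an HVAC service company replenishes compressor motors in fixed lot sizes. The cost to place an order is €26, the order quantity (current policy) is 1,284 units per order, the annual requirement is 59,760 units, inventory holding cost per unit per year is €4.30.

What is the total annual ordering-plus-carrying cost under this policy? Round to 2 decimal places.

Ordering: D/Q × S = 59,760/1,284 × €26 = €1,210.09
Holding:  Q/2 × H = 1,284/2 × €4.3 = €2,760.60
Total = €1,210.09 + €2,760.60 = €3,970.69

€3,970.69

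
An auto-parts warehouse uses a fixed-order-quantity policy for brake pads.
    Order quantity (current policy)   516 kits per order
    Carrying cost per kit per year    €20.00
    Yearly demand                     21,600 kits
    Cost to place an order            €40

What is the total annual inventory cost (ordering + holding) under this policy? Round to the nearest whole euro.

Orders/yr = 21,600/516 = 41.860; ordering cost = 41.860 × €40 = €1,674.42
Average inventory = 516/2 = 258; holding cost = 258 × €20 = €5,160.00
Total = €1,674.42 + €5,160.00 = €6,834.42

€6,834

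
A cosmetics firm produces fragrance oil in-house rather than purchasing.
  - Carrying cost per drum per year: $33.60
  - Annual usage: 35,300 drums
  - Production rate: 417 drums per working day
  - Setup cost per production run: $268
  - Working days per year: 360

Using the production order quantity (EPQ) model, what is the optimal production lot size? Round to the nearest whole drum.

858 drums

d = 35,300/360 = 98.0556 drums/day;  effective holding cost H(1 − d/p) = 33.6·(1 − 98.0556/417) = 25.69912
Q* = √(2DS / H_eff) = √(2·35,300·268 / 25.69912) ≈ 858.05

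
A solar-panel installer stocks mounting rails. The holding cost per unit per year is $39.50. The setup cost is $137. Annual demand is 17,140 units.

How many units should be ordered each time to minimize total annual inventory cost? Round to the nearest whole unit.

2DS/H = 2·17,140·137/39.5 = 118,895.19
EOQ = √118,895.19 ≈ 344.81

345 units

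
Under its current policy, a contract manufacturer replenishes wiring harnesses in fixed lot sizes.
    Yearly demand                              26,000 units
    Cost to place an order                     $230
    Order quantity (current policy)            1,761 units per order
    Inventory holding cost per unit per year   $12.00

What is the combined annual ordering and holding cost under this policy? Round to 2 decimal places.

Ordering: D/Q × S = 26,000/1,761 × $230 = $3,395.80
Holding:  Q/2 × H = 1,761/2 × $12 = $10,566.00
Total = $3,395.80 + $10,566.00 = $13,961.80

$13,961.80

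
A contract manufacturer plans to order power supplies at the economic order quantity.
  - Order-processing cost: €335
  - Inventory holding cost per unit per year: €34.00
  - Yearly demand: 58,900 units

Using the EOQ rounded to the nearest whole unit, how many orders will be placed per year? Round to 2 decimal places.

Optimal lot size Q* = (2 × 58,900 × €335 / €34)^½ ≈ 1,077.35 → Q = 1,077
Orders per year = D/Q = 58,900 / 1,077 = 54.689

54.69 orders per year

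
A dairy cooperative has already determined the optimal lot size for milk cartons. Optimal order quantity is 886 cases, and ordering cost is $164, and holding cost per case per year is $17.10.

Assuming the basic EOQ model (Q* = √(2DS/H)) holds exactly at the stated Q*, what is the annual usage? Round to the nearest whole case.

EOQ relation: Q² = 2DS/H, so rearrange for the unknown.
D = Q²H / (2S) = 886² × 17.1 / (2 × 164) = 40,925.10

40,925 cases per year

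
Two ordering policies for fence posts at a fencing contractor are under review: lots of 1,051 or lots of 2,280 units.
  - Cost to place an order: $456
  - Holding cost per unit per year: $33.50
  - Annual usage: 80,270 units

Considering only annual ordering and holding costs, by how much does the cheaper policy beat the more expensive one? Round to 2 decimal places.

For each Q, cost = (D/Q)·S + (Q/2)·H.
TC(1,051) = (80,270/1,051)×456 + (1,051/2)×33.5 = $52,431.20
TC(2,280) = (80,270/2,280)×456 + (2,280/2)×33.5 = $54,244.00
Lots of 1,051 are cheaper by $1,812.80.

$1,812.80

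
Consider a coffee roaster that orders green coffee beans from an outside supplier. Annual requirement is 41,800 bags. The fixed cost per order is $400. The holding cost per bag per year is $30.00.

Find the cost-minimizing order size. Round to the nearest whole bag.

1,056 bags

EOQ = √(2DS/H) = √(2 × 41,800 × 400 / 30)
    = √(1,114,666.67) ≈ 1,055.78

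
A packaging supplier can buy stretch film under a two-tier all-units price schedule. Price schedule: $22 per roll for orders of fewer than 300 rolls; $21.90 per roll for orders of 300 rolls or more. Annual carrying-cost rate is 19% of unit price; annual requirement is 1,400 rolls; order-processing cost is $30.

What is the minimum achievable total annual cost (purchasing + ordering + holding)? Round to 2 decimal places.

$31,392.55

H₁ = 19%×$22 = $4.1800;  H₂ = 19%×$21.90 = $4.1610
EOQ₁ = √(2×1,400×30/4.1800) = 141.76  (< 300, feasible at tier 1)
EOQ₂ = √(2×1,400×30/4.1610) = 142.08  (< 300 → use Q = 300 at tier-2 price)
TC(tier 1 (EOQ₁), Q≈141.8) = $31,392.55
TC(tier 2, Q≈300.0) = $31,424.15
Minimum at tier 1 (EOQ₁): $31,392.55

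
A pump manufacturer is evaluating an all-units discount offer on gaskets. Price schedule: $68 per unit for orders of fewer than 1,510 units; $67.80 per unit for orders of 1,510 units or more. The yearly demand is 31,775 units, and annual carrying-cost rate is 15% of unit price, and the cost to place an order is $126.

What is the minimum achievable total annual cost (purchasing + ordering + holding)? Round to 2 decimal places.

H₁ = 15%×$68 = $10.2000;  H₂ = 15%×$67.80 = $10.1700
EOQ₁ = √(2×31,775×126/10.2000) = 886.02  (< 1,510, feasible at tier 1)
EOQ₂ = √(2×31,775×126/10.1700) = 887.32  (< 1,510 → use Q = 1,510 at tier-2 price)
TC(tier 1 (EOQ₁), Q≈886.0) = $2,169,737.39
TC(tier 2, Q≈1,510.0) = $2,164,674.77
Minimum at tier 2: $2,164,674.77

$2,164,674.77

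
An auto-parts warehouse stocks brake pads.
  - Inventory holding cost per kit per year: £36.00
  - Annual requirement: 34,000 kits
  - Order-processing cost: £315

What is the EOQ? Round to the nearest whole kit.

Q* = √(2·D·S / H) = √(2·34,000·315 / 36) = √595,000.0 ≈ 771.36

771 kits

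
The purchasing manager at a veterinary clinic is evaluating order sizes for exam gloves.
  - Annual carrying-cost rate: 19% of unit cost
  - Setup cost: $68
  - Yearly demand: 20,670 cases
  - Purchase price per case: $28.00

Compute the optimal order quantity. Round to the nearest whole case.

727 cases

Holding cost per case per year: H = 19% × $28 = $5.3200
Q* = √(2·D·S / H) = √(2·20,670·68 / 5.32) = √528,406.0 ≈ 726.92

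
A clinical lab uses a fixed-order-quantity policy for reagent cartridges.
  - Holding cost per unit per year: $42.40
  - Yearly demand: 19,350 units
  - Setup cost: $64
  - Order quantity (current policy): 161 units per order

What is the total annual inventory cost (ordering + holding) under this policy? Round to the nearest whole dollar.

$11,105

Orders/yr = 19,350/161 = 120.186; ordering cost = 120.186 × $64 = $7,691.93
Average inventory = 161/2 = 80.5; holding cost = 80.5 × $42.4 = $3,413.20
Total = $7,691.93 + $3,413.20 = $11,105.13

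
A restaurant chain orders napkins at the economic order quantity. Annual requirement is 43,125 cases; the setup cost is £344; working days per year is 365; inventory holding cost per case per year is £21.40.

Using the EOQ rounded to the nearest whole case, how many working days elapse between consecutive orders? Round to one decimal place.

Optimal lot size Q* = (2 × 43,125 × £344 / £21.4)^½ ≈ 1,177.48 → Q = 1,177 cases
Cycle time = (working days × Q)/D = (365 × 1,177) / 43,125 = 9.962 days

10.0 days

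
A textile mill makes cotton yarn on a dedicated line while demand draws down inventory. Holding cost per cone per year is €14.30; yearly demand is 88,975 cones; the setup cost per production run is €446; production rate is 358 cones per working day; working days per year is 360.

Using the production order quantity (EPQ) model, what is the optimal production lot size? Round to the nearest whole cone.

4,234 cones

Daily demand d = 88,975/360 = 247.153; p = 358; 1 − d/p = 0.30963
EPQ = √(2DS / (H(1 − d/p)))
    = √(2 × 88,975 × 446 / (14.3 × 0.30963)) ≈ 4,233.77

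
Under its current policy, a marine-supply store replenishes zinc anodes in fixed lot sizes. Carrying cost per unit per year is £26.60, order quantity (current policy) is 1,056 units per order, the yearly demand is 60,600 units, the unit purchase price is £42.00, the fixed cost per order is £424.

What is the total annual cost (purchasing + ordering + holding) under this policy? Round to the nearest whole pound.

Orders/yr = 60,600/1,056 = 57.386; ordering cost = 57.386 × £424 = £24,331.82
Average inventory = 1,056/2 = 528; holding cost = 528 × £26.6 = £14,044.80
Purchase cost = D·C = 60,600 × 42 = £2,545,200.00
Total = £24,331.82 + £14,044.80 + £2,545,200.00 = £2,583,576.62

£2,583,577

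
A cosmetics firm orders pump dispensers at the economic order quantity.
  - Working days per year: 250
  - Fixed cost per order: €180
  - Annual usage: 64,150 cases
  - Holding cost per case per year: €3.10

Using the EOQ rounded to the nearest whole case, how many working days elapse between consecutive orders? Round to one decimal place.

Optimal lot size Q* = (2 × 64,150 × €180 / €3.1)^½ ≈ 2,729.41 → Q = 2,729 cases
T = Q/D × 250 days = 2,729/64,150 × 250 = 10.635 days

10.6 days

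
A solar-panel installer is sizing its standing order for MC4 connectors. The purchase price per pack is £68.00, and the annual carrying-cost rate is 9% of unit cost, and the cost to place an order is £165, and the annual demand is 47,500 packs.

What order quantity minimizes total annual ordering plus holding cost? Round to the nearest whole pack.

1,600 packs

H = i·C = 0.09 × £68 = £6.1200 per pack-year
EOQ = √(2DS/H) = √(2 × 47,500 × 165 / 6.12)
    = √(2,561,274.51) ≈ 1,600.40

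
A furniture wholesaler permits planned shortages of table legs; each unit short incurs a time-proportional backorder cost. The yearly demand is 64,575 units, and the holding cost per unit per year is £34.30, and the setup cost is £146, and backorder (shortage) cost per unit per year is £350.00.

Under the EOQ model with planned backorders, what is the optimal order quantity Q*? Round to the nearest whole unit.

Basic EOQ = √(2·64,575·146/34.3) = 741.441
Backorder adjustment √((H+b)/b) = √((34.3+350)/350) = 1.0479
Q* = 741.441 × 1.0479 ≈ 776.92

777 units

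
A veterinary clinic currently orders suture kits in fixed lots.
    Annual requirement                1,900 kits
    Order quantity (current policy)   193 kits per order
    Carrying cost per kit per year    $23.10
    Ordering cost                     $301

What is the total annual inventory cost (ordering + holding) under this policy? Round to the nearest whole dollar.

$5,192

Orders/yr = 1,900/193 = 9.845; ordering cost = 9.845 × $301 = $2,963.21
Average inventory = 193/2 = 96.5; holding cost = 96.5 × $23.1 = $2,229.15
Total = $2,963.21 + $2,229.15 = $5,192.36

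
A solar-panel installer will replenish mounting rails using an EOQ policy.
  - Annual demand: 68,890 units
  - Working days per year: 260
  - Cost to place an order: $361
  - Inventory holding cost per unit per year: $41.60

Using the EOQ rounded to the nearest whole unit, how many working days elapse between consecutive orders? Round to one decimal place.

4.1 days

EOQ = √(2DS/H) = √(2 × 68,890 × 361 / 41.6)
    = √(1,195,638.94) ≈ 1,093.45 → Q = 1,093 units
Cycle time = (working days × Q)/D = (260 × 1,093) / 68,890 = 4.125 days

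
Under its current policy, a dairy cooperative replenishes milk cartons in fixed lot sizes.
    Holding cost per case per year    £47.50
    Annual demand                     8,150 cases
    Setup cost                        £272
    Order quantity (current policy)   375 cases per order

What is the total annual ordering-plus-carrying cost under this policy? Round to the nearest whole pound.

Orders/yr = 8,150/375 = 21.733; ordering cost = 21.733 × £272 = £5,911.47
Average inventory = 375/2 = 187.5; holding cost = 187.5 × £47.5 = £8,906.25
Total = £5,911.47 + £8,906.25 = £14,817.72

£14,818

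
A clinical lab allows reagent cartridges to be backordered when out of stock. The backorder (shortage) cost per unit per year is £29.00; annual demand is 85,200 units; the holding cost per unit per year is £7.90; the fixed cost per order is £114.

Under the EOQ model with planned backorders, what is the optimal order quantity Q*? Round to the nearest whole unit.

Basic EOQ = √(2·85,200·114/7.9) = 1,568.100
Backorder adjustment √((H+b)/b) = √((7.9+29)/29) = 1.1280
Q* = 1,568.100 × 1.1280 ≈ 1,768.84

1,769 units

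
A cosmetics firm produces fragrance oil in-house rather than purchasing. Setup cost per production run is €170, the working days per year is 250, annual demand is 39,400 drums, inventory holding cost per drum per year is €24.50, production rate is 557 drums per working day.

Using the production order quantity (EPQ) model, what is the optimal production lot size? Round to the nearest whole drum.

873 drums

d = 39,400/250 = 157.6000 drums/day;  effective holding cost H(1 − d/p) = 24.5·(1 − 157.6000/557) = 17.56786
Q* = √(2DS / H_eff) = √(2·39,400·170 / 17.56786) ≈ 873.23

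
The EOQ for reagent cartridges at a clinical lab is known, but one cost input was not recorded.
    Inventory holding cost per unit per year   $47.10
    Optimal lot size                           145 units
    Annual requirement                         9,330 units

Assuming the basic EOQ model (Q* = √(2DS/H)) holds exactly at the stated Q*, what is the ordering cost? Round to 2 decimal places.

From Q* = √(2DS/H) ⇒ Q*² = 2DS/H.
S = Q²H / (2D) = 145² × 47.1 / (2 × 9,330) = 53.0695

$53.07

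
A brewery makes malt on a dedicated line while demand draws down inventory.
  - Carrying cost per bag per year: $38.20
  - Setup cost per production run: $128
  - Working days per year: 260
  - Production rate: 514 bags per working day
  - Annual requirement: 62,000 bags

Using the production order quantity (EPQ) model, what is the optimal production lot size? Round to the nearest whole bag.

Daily demand d = 62,000/260 = 238.462; p = 514; 1 − d/p = 0.53607
EPQ = √(2DS / (H(1 − d/p)))
    = √(2 × 62,000 × 128 / (38.2 × 0.53607)) ≈ 880.39

880 bags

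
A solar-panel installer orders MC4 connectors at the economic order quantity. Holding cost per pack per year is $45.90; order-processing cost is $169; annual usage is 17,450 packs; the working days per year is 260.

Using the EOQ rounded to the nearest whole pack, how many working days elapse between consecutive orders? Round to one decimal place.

Q* = √(2·D·S / H) = √(2·17,450·169 / 45.9) = √128,498.9 ≈ 358.47 → Q = 358 packs
Days between orders = 260 / (D/Q) = 260 / 48.743 ≈ 5.334

5.3 days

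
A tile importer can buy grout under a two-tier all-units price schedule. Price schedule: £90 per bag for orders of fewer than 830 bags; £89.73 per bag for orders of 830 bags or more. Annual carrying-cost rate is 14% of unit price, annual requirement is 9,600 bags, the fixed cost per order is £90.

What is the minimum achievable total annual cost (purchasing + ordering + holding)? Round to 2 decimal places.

£867,662.28

H₁ = 14%×£90 = £12.6000;  H₂ = 14%×£89.73 = £12.5622
EOQ₁ = √(2×9,600×90/12.6000) = 370.33  (< 830, feasible at tier 1)
EOQ₂ = √(2×9,600×90/12.5622) = 370.88  (< 830 → use Q = 830 at tier-2 price)
TC(tier 1 (EOQ₁), Q≈370.3) = £868,666.13
TC(tier 2, Q≈830.0) = £867,662.28
Minimum at tier 2: £867,662.28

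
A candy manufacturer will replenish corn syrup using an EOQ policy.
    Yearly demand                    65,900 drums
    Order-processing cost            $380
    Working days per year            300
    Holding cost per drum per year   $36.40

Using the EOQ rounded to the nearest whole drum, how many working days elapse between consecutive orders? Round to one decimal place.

5.3 days

Optimal lot size Q* = (2 × 65,900 × $380 / $36.4)^½ ≈ 1,173.00 → Q = 1,173 drums
T = Q/D × 300 days = 1,173/65,900 × 300 = 5.340 days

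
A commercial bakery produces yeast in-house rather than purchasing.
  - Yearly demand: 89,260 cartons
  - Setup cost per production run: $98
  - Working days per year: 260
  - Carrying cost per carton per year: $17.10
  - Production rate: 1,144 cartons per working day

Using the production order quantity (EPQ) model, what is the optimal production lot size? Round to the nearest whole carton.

1,209 cartons

d = 89,260/260 = 343.3077 cartons/day;  effective holding cost H(1 − d/p) = 17.1·(1 − 343.3077/1144) = 11.96839
Q* = √(2DS / H_eff) = √(2·89,260·98 / 11.96839) ≈ 1,209.03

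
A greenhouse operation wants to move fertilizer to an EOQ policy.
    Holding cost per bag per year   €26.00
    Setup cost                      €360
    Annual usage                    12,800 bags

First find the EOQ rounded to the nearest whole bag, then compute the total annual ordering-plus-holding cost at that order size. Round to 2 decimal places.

€15,479.54

EOQ = √(2DS/H) = √(2 × 12,800 × 360 / 26)
    = √(354,461.54) ≈ 595.37 → Q = 595 bags
Ordering: D/Q × S = 12,800/595 × €360 = €7,744.54
Holding:  Q/2 × H = 595/2 × €26 = €7,735.00
Total = €7,744.54 + €7,735.00 = €15,479.54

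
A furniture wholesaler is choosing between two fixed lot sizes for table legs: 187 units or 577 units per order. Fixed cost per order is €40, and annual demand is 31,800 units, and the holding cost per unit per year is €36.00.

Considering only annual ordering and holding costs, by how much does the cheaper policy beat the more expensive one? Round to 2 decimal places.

€2,422.37

Annual cost at Q: ordering D·S/Q plus holding Q·H/2.
TC(187) = (31,800/187)×40 + (187/2)×36 = €10,168.14
TC(577) = (31,800/577)×40 + (577/2)×36 = €12,590.51
Lots of 187 are cheaper by €2,422.37.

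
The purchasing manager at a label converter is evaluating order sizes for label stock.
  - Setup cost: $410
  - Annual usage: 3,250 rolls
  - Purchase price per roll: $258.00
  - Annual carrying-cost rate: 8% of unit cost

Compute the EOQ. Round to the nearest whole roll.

Holding cost per roll per year: H = 8% × $258 = $20.6400
2DS/H = 2·3,250·410/20.64 = 129,118.22
EOQ = √129,118.22 ≈ 359.33

359 rolls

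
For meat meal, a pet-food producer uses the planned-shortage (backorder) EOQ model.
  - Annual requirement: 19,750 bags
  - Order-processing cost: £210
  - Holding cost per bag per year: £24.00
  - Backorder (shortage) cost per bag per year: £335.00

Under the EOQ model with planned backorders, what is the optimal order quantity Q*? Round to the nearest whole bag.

609 bags

Q* = √(2DS/H) · √((H + b)/b)
   = √(2 × 19,750 × 210 / 24) · √((24 + 335) / 335)
   = 587.899 × 1.0352 ≈ 608.59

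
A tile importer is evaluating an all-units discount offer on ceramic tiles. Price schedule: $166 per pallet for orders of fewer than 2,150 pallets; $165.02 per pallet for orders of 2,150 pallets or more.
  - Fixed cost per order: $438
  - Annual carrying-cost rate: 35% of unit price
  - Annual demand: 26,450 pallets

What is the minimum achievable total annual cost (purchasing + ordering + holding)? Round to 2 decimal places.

H₁ = 35%×$166 = $58.1000;  H₂ = 35%×$165.02 = $57.7570
EOQ₁ = √(2×26,450×438/58.1000) = 631.51  (< 2,150, feasible at tier 1)
EOQ₂ = √(2×26,450×438/57.7570) = 633.38  (< 2,150 → use Q = 2,150 at tier-2 price)
TC(tier 1 (EOQ₁), Q≈631.5) = $4,427,390.44
TC(tier 2, Q≈2,150.0) = $4,432,256.19
Minimum at tier 1 (EOQ₁): $4,427,390.44

$4,427,390.44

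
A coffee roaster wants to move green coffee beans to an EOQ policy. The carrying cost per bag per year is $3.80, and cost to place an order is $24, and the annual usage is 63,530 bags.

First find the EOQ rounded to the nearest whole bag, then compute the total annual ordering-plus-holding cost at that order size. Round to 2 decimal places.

$3,404.10

EOQ = √(2DS/H) = √(2 × 63,530 × 24 / 3.8)
    = √(802,484.21) ≈ 895.81 → Q = 896 bags
Ordering: D/Q × S = 63,530/896 × $24 = $1,701.70
Holding:  Q/2 × H = 896/2 × $3.8 = $1,702.40
Total = $1,701.70 + $1,702.40 = $3,404.10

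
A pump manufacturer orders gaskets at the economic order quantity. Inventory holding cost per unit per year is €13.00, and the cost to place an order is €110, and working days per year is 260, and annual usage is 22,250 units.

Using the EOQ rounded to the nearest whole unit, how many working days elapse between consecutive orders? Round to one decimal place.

Q* = √(2·D·S / H) = √(2·22,250·110 / 13) = √376,538.5 ≈ 613.63 → Q = 614 units
Cycle time = (working days × Q)/D = (260 × 614) / 22,250 = 7.175 days

7.2 days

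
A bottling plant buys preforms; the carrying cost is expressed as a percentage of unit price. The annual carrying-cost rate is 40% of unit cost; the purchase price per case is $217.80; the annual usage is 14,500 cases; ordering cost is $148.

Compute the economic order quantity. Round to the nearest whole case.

222 cases

H = i·C = 0.4 × $217.8 = $87.1200 per case-year
EOQ = √(2DS/H) = √(2 × 14,500 × 148 / 87.12)
    = √(49,265.38) ≈ 221.96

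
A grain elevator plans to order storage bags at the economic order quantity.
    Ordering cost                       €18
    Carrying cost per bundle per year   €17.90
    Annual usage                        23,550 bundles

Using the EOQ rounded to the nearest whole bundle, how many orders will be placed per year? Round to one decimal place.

EOQ = √(2DS/H) = √(2 × 23,550 × 18 / 17.9)
    = √(47,363.13) ≈ 217.63 → Q = 218
N = D/Q = 23,550/218 ≈ 108.028 orders/yr

108.0 orders per year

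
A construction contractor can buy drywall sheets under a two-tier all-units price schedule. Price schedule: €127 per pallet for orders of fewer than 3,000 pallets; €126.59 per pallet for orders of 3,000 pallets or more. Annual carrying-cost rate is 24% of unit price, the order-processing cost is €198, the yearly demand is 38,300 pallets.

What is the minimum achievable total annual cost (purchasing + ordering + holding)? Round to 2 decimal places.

€4,885,600.79

H₁ = 24%×€127 = €30.4800;  H₂ = 24%×€126.59 = €30.3816
EOQ₁ = √(2×38,300×198/30.4800) = 705.41  (< 3,000, feasible at tier 1)
EOQ₂ = √(2×38,300×198/30.3816) = 706.55  (< 3,000 → use Q = 3,000 at tier-2 price)
TC(tier 1 (EOQ₁), Q≈705.4) = €4,885,600.79
TC(tier 2, Q≈3,000.0) = €4,896,497.20
Minimum at tier 1 (EOQ₁): €4,885,600.79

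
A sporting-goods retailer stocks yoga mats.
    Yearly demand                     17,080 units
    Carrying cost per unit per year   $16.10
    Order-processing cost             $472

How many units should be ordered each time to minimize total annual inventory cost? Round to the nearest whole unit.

1,001 units

Q* = √(2·D·S / H) = √(2·17,080·472 / 16.1) = √1,001,460.9 ≈ 1,000.73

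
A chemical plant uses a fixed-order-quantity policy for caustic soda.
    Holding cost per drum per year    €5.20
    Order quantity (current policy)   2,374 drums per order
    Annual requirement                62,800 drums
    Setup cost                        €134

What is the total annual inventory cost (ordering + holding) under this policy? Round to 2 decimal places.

Orders/yr = 62,800/2,374 = 26.453; ordering cost = 26.453 × €134 = €3,544.73
Average inventory = 2,374/2 = 1187; holding cost = 1187 × €5.2 = €6,172.40
Total = €3,544.73 + €6,172.40 = €9,717.13

€9,717.13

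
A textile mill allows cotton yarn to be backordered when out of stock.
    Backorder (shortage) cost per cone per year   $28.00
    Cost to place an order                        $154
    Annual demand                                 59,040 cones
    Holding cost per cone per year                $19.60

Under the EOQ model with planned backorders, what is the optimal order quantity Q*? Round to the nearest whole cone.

1,256 cones

Q* = √(2DS/H) · √((H + b)/b)
   = √(2 × 59,040 × 154 / 19.6) · √((19.6 + 28) / 28)
   = 963.209 × 1.3038 ≈ 1,255.87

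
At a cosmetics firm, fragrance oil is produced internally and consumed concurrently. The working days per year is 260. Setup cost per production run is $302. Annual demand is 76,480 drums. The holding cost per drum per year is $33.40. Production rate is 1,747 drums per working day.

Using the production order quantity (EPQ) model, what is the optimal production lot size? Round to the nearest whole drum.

1,290 drums

d = 76,480/260 = 294.1538 drums/day;  effective holding cost H(1 − d/p) = 33.4·(1 − 294.1538/1747) = 27.77622
Q* = √(2DS / H_eff) = √(2·76,480·302 / 27.77622) ≈ 1,289.60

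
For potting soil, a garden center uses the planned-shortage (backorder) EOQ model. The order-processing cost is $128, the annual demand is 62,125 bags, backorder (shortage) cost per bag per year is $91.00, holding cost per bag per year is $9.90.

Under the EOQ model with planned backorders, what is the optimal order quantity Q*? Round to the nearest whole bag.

1,335 bags

Basic EOQ = √(2·62,125·128/9.9) = 1,267.464
Backorder adjustment √((H+b)/b) = √((9.9+91)/91) = 1.0530
Q* = 1,267.464 × 1.0530 ≈ 1,334.63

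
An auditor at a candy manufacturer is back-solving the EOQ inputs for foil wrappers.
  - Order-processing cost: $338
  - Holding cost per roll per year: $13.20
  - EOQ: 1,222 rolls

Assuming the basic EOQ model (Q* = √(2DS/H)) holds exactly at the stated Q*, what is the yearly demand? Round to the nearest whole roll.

29,159 rolls per year

From Q* = √(2DS/H) ⇒ Q*² = 2DS/H.
D = Q²H / (2S) = 1,222² × 13.2 / (2 × 338) = 29,158.80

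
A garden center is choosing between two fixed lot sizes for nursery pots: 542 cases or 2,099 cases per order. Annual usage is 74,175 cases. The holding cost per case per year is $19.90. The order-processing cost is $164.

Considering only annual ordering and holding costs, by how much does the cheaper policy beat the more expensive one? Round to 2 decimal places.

For each Q, cost = (D/Q)·S + (Q/2)·H.
TC(542) = (74,175/542)×164 + (542/2)×19.9 = $27,837.00
TC(2,099) = (74,175/2,099)×164 + (2,099/2)×19.9 = $26,680.52
Lots of 2,099 are cheaper by $1,156.47.

$1,156.47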